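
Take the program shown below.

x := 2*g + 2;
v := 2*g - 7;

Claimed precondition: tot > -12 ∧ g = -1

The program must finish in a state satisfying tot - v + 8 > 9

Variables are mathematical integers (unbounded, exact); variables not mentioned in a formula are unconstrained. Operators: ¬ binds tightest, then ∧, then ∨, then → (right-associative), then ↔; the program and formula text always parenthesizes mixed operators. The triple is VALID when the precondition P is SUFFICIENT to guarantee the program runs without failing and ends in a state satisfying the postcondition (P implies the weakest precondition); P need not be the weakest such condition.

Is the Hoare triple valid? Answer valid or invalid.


Working backward. After the program, the postcondition tot - v + 8 > 9 must hold; in canonical form it is tot > v + 1.
Before v := 2*g - 7: tot > 2*g - 6
Before x := 2*g + 2: tot > 2*g - 6
The weakest precondition is tot > 2*g - 6.
Check whether tot > -12 ∧ g = -1 implies it.
Countermodel: at the initial state g = -1, tot = -11, the precondition holds but the weakest precondition fails.
Answer: invalid


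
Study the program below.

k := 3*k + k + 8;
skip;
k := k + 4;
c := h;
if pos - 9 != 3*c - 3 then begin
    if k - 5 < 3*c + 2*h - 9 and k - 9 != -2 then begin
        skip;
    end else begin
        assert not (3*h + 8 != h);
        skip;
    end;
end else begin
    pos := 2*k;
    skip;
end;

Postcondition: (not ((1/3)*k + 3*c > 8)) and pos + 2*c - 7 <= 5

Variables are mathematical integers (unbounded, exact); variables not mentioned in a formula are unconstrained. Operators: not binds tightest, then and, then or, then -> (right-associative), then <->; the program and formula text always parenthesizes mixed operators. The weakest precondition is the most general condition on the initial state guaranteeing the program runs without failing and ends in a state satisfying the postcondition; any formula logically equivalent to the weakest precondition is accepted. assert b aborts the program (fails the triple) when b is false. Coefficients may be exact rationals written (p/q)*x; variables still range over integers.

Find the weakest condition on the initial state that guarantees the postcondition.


Working backward. After the program, the postcondition (not ((1/3)*k + 3*c > 8)) and pos + 2*c - 7 <= 5 must hold; in canonical form it is (not (3*c + (1/3)*k > 8)) and 2*c + pos <= 12.
Then branch requires ((k < 3*c + 2*h - 4 and k != 7) -> ((not (3*c + (1/3)*k > 8)) and 2*c + pos <= 12)) and ((not (k < 3*c + 2*h - 4 and k != 7)) -> ((not (2*h != -8)) and (not (3*c + (1/3)*k > 8)) and 2*c + pos <= 12)); else branch requires (not (3*c + (1/3)*k > 8)) and 2*c + 2*k <= 12.
Before the if: (pos != 3*c + 6 -> (((k < 3*c + 2*h - 4 and k != 7) -> ((not (3*c + (1/3)*k > 8)) and 2*c + pos <= 12)) and ((not (k < 3*c + 2*h - 4 and k != 7)) -> ((not (2*h != -8)) and (not (3*c + (1/3)*k > 8)) and 2*c + pos <= 12)))) and ((not (pos != 3*c + 6)) -> ((not (3*c + (1/3)*k > 8)) and 2*c + 2*k <= 12))
Before c := h: (pos != 3*h + 6 -> (((k < 5*h - 4 and k != 7) -> ((not (3*h + (1/3)*k > 8)) and 2*h + pos <= 12)) and ((not (k < 5*h - 4 and k != 7)) -> ((not (2*h != -8)) and (not (3*h + (1/3)*k > 8)) and 2*h + pos <= 12)))) and ((not (pos != 3*h + 6)) -> ((not (3*h + (1/3)*k > 8)) and 2*h + 2*k <= 12))
Before k := k + 4: (pos != 3*h + 6 -> (((k < 5*h - 8 and k != 3) -> ((not (3*h + (1/3)*k > 20/3)) and 2*h + pos <= 12)) and ((not (k < 5*h - 8 and k != 3)) -> ((not (2*h != -8)) and (not (3*h + (1/3)*k > 20/3)) and 2*h + pos <= 12)))) and ((not (pos != 3*h + 6)) -> ((not (3*h + (1/3)*k > 20/3)) and 2*h + 2*k <= 4))
Before skip: (pos != 3*h + 6 -> (((k < 5*h - 8 and k != 3) -> ((not (3*h + (1/3)*k > 20/3)) and 2*h + pos <= 12)) and ((not (k < 5*h - 8 and k != 3)) -> ((not (2*h != -8)) and (not (3*h + (1/3)*k > 20/3)) and 2*h + pos <= 12)))) and ((not (pos != 3*h + 6)) -> ((not (3*h + (1/3)*k > 20/3)) and 2*h + 2*k <= 4))
Before k := 3*k + k + 8: (pos != 3*h + 6 -> (((4*k < 5*h - 16 and 4*k != -5) -> ((not (3*h + (4/3)*k > 4)) and 2*h + pos <= 12)) and ((not (4*k < 5*h - 16 and 4*k != -5)) -> ((not (2*h != -8)) and (not (3*h + (4/3)*k > 4)) and 2*h + pos <= 12)))) and ((not (pos != 3*h + 6)) -> ((not (3*h + (4/3)*k > 4)) and 2*h + 8*k <= -12))
Answer: WP = (pos != 3*h + 6 -> (((4*k < 5*h - 16 and 4*k != -5) -> ((not (3*h + (4/3)*k > 4)) and 2*h + pos <= 12)) and ((not (4*k < 5*h - 16 and 4*k != -5)) -> ((not (2*h != -8)) and (not (3*h + (4/3)*k > 4)) and 2*h + pos <= 12)))) and ((not (pos != 3*h + 6)) -> ((not (3*h + (4/3)*k > 4)) and 2*h + 8*k <= -12))


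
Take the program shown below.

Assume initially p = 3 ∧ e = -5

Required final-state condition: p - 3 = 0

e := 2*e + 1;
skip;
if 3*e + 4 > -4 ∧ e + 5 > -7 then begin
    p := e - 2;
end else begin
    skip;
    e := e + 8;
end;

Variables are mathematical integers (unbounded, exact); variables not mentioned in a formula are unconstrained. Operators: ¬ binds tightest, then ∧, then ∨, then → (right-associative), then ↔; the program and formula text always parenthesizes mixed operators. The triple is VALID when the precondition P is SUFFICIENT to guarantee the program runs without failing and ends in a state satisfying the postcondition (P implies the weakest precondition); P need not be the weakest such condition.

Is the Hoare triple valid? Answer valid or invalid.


Working backward. After the program, the postcondition p - 3 = 0 must hold; in canonical form it is p = 3.
Then branch requires e = 5; else branch requires p = 3.
Before the if: ((3*e > -8 ∧ e > -12) → e = 5) ∧ ((¬(3*e > -8 ∧ e > -12)) → p = 3)
Before skip: ((3*e > -8 ∧ e > -12) → e = 5) ∧ ((¬(3*e > -8 ∧ e > -12)) → p = 3)
Before e := 2*e + 1: ((6*e > -11 ∧ 2*e > -13) → 2*e = 4) ∧ ((¬(6*e > -11 ∧ 2*e > -13)) → p = 3)
The weakest precondition is ((6*e > -11 ∧ 2*e > -13) → 2*e = 4) ∧ ((¬(6*e > -11 ∧ 2*e > -13)) → p = 3).
Check whether p = 3 ∧ e = -5 implies it.
Every state satisfying the precondition satisfies the weakest precondition: the implication holds.
Answer: valid


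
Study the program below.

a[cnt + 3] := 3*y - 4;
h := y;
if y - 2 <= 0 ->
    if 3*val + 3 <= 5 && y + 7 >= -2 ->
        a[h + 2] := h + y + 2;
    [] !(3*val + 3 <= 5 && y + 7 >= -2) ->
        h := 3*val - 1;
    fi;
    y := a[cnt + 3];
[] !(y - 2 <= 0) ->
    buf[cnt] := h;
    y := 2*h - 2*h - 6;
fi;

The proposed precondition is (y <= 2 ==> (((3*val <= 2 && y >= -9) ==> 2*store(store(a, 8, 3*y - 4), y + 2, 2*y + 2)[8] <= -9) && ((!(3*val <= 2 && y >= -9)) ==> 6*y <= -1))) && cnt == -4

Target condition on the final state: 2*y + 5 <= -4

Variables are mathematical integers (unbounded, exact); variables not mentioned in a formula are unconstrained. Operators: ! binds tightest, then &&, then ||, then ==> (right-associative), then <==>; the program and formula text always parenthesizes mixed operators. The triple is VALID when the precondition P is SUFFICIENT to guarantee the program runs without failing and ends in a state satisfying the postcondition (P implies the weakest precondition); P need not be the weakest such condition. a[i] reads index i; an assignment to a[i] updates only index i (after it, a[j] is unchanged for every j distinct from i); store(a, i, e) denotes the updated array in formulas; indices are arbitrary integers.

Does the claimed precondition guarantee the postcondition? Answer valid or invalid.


Working backward. After the program, the postcondition 2*y + 5 <= -4 must hold; in canonical form it is 2*y <= -9.
Then branch requires ((3*val <= 2 && y >= -9) ==> 2*store(a, h + 2, h + y + 2)[cnt + 3] <= -9) && ((!(3*val <= 2 && y >= -9)) ==> 2*a[cnt + 3] <= -9); else branch requires true.
Before the if: y <= 2 ==> (((3*val <= 2 && y >= -9) ==> 2*store(a, h + 2, h + y + 2)[cnt + 3] <= -9) && ((!(3*val <= 2 && y >= -9)) ==> 2*a[cnt + 3] <= -9))
Before h := y: y <= 2 ==> (((3*val <= 2 && y >= -9) ==> 2*store(a, y + 2, 2*y + 2)[cnt + 3] <= -9) && ((!(3*val <= 2 && y >= -9)) ==> 2*a[cnt + 3] <= -9))
Before a[cnt + 3] := 3*y - 4: y <= 2 ==> (((3*val <= 2 && y >= -9) ==> 2*store(store(a, cnt + 3, 3*y - 4), y + 2, 2*y + 2)[cnt + 3] <= -9) && ((!(3*val <= 2 && y >= -9)) ==> 2*store(a, cnt + 3, 3*y - 4)[cnt + 3] <= -9))
The weakest precondition is y <= 2 ==> (((3*val <= 2 && y >= -9) ==> 2*store(store(a, cnt + 3, 3*y - 4), y + 2, 2*y + 2)[cnt + 3] <= -9) && ((!(3*val <= 2 && y >= -9)) ==> 2*store(a, cnt + 3, 3*y - 4)[cnt + 3] <= -9)).
Check whether (y <= 2 ==> (((3*val <= 2 && y >= -9) ==> 2*store(store(a, 8, 3*y - 4), y + 2, 2*y + 2)[8] <= -9) && ((!(3*val <= 2 && y >= -9)) ==> 6*y <= -1))) && cnt == -4 implies it.
Countermodel: at the initial state a = {[-1] = 3, [8] = 3, elsewhere 3}, cnt = -4, val = 0, y = -3, the precondition holds but the weakest precondition fails.
Answer: invalid


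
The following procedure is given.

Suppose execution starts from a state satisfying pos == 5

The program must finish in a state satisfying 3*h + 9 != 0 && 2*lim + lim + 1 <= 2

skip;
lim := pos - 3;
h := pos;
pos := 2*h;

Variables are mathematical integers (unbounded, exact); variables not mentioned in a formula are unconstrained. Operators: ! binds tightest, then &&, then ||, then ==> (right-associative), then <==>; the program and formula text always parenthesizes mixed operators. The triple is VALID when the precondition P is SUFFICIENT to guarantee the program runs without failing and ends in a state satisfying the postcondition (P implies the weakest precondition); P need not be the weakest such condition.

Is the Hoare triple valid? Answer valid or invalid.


Working backward. After the program, the postcondition 3*h + 9 != 0 && 2*lim + lim + 1 <= 2 must hold; in canonical form it is 3*h != -9 && 3*lim <= 1.
Before pos := 2*h: 3*h != -9 && 3*lim <= 1
Before h := pos: 3*pos != -9 && 3*lim <= 1
Before lim := pos - 3: 3*pos != -9 && 3*pos <= 10
Before skip: 3*pos != -9 && 3*pos <= 10
The weakest precondition is 3*pos != -9 && 3*pos <= 10.
Check whether pos == 5 implies it.
Countermodel: at the initial state pos = 5, the precondition holds but the weakest precondition fails.
Answer: invalid


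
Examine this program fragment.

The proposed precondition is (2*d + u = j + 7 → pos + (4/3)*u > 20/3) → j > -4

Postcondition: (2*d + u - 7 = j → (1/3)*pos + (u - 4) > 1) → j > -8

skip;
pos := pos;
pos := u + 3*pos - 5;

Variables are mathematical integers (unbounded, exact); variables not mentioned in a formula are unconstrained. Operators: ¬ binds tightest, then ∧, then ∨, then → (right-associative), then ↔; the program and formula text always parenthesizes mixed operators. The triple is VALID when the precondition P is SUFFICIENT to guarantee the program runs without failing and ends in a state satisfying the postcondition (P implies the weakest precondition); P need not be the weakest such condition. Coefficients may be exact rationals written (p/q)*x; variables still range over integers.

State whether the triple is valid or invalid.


Working backward. After the program, the postcondition (2*d + u - 7 = j → (1/3)*pos + (u - 4) > 1) → j > -8 must hold; in canonical form it is (2*d + u = j + 7 → (1/3)*pos + u > 5) → j > -8.
Before pos := u + 3*pos - 5: (2*d + u = j + 7 → pos + (4/3)*u > 20/3) → j > -8
Before pos := pos: (2*d + u = j + 7 → pos + (4/3)*u > 20/3) → j > -8
Before skip: (2*d + u = j + 7 → pos + (4/3)*u > 20/3) → j > -8
The weakest precondition is (2*d + u = j + 7 → pos + (4/3)*u > 20/3) → j > -8.
Check whether (2*d + u = j + 7 → pos + (4/3)*u > 20/3) → j > -4 implies it.
Every state satisfying the precondition satisfies the weakest precondition: the implication holds.
Answer: valid


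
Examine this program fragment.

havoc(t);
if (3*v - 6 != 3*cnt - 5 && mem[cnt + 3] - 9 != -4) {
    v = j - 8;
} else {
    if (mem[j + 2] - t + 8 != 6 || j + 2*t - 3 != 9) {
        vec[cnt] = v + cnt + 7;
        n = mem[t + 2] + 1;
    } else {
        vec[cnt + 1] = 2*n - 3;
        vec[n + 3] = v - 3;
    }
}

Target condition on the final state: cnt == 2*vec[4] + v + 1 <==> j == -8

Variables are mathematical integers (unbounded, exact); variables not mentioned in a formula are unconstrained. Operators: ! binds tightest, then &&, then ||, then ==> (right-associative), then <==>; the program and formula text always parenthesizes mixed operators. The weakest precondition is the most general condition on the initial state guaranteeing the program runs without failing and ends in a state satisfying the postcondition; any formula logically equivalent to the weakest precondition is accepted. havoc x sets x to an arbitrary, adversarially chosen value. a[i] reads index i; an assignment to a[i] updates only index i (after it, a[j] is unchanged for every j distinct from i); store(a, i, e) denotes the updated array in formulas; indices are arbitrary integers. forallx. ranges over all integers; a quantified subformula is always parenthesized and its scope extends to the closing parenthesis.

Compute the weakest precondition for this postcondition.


Working backward. After the program, cnt == 2*vec[4] + v + 1 <==> j == -8 must hold.
Then branch requires cnt == 2*vec[4] + j - 7 <==> j == -8; else branch requires ((mem[j + 2] != t - 2 || j + 2*t != 12) ==> (cnt == 2*store(vec, cnt, cnt + v + 7)[4] + v + 1 <==> j == -8)) && ((!(mem[j + 2] != t - 2 || j + 2*t != 12)) ==> (cnt == 2*store(store(vec, cnt + 1, 2*n - 3), n + 3, v - 3)[4] + v + 1 <==> j == -8)).
Before the if: ((3*v != 3*cnt + 1 && mem[cnt + 3] != 5) ==> (cnt == 2*vec[4] + j - 7 <==> j == -8)) && ((!(3*v != 3*cnt + 1 && mem[cnt + 3] != 5)) ==> (((mem[j + 2] != t - 2 || j + 2*t != 12) ==> (cnt == 2*store(vec, cnt, cnt + v + 7)[4] + v + 1 <==> j == -8)) && ((!(mem[j + 2] != t - 2 || j + 2*t != 12)) ==> (cnt == 2*store(store(vec, cnt + 1, 2*n - 3), n + 3, v - 3)[4] + v + 1 <==> j == -8))))
Before havoc t: forall t_1. (((3*v != 3*cnt + 1 && mem[cnt + 3] != 5) ==> (cnt == 2*vec[4] + j - 7 <==> j == -8)) && ((!(3*v != 3*cnt + 1 && mem[cnt + 3] != 5)) ==> (((mem[j + 2] != t_1 - 2 || j + 2*t_1 != 12) ==> (cnt == 2*store(vec, cnt, cnt + v + 7)[4] + v + 1 <==> j == -8)) && ((!(mem[j + 2] != t_1 - 2 || j + 2*t_1 != 12)) ==> (cnt == 2*store(store(vec, cnt + 1, 2*n - 3), n + 3, v - 3)[4] + v + 1 <==> j == -8)))))
Answer: WP = forall t_1. (((3*v != 3*cnt + 1 && mem[cnt + 3] != 5) ==> (cnt == 2*vec[4] + j - 7 <==> j == -8)) && ((!(3*v != 3*cnt + 1 && mem[cnt + 3] != 5)) ==> (((mem[j + 2] != t_1 - 2 || j + 2*t_1 != 12) ==> (cnt == 2*store(vec, cnt, cnt + v + 7)[4] + v + 1 <==> j == -8)) && ((!(mem[j + 2] != t_1 - 2 || j + 2*t_1 != 12)) ==> (cnt == 2*store(store(vec, cnt + 1, 2*n - 3), n + 3, v - 3)[4] + v + 1 <==> j == -8)))))


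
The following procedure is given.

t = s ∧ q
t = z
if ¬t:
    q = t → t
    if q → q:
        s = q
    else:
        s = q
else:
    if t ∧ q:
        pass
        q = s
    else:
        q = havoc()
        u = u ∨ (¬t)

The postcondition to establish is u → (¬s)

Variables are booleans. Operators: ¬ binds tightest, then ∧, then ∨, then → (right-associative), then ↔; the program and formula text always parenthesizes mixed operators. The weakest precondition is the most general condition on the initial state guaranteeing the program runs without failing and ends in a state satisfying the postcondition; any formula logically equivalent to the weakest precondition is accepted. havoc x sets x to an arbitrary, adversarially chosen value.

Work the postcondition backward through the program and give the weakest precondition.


Working backward. After the program, u → (¬s) must hold.
Then branch requires ¬u; else branch requires ((t ∧ q) → (u → (¬s))) ∧ ((¬(t ∧ q)) → ((u ∨ (¬t)) → (¬s))).
Before the if: ((¬t) → (¬u)) ∧ (t → (((t ∧ q) → (u → (¬s))) ∧ ((¬(t ∧ q)) → ((u ∨ (¬t)) → (¬s)))))
Before t := z: ((¬z) → (¬u)) ∧ (z → (((z ∧ q) → (u → (¬s))) ∧ ((¬(z ∧ q)) → ((u ∨ (¬z)) → (¬s)))))
Before t := s ∧ q: ((¬z) → (¬u)) ∧ (z → (((z ∧ q) → (u → (¬s))) ∧ ((¬(z ∧ q)) → ((u ∨ (¬z)) → (¬s)))))
Answer: WP = ((¬z) → (¬u)) ∧ (z → (((z ∧ q) → (u → (¬s))) ∧ ((¬(z ∧ q)) → ((u ∨ (¬z)) → (¬s)))))


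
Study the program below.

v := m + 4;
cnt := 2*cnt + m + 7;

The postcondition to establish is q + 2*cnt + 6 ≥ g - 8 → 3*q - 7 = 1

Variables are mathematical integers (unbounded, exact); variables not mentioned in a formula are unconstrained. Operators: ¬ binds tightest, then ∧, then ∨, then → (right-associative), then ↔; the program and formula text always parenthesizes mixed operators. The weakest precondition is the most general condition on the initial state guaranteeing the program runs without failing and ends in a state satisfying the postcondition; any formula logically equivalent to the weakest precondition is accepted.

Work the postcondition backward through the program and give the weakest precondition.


Working backward. After the program, the postcondition q + 2*cnt + 6 ≥ g - 8 → 3*q - 7 = 1 must hold; in canonical form it is 2*cnt + q ≥ g - 14 → 3*q = 8.
Before cnt := 2*cnt + m + 7: 4*cnt + 2*m + q ≥ g - 28 → 3*q = 8
Before v := m + 4: 4*cnt + 2*m + q ≥ g - 28 → 3*q = 8
Answer: WP = 4*cnt + 2*m + q ≥ g - 28 → 3*q = 8


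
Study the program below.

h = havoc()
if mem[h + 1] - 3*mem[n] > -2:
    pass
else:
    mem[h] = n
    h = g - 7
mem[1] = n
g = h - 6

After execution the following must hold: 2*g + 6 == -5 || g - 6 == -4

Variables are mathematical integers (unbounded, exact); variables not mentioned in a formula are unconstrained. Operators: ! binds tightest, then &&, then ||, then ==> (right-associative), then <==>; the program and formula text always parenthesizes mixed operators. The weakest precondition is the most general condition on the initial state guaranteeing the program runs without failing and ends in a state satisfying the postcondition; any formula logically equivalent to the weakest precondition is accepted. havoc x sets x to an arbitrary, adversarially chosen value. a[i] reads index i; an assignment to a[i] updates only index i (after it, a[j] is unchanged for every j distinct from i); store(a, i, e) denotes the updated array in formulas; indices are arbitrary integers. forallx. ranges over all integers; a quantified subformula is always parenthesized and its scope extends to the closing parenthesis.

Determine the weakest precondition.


Working backward. After the program, the postcondition 2*g + 6 == -5 || g - 6 == -4 must hold; in canonical form it is 2*g == -11 || g == 2.
Before g := h - 6: 2*h == 1 || h == 8
Before mem[1] := n: 2*h == 1 || h == 8
Then branch requires 2*h == 1 || h == 8; else branch requires 2*g == 15 || g == 15.
Before the if: (mem[h + 1] > 3*mem[n] - 2 ==> (2*h == 1 || h == 8)) && ((!(mem[h + 1] > 3*mem[n] - 2)) ==> (2*g == 15 || g == 15))
Before havoc h: forall h_1. ((mem[h_1 + 1] > 3*mem[n] - 2 ==> (2*h_1 == 1 || h_1 == 8)) && ((!(mem[h_1 + 1] > 3*mem[n] - 2)) ==> (2*g == 15 || g == 15)))
Answer: WP = forall h_1. ((mem[h_1 + 1] > 3*mem[n] - 2 ==> (2*h_1 == 1 || h_1 == 8)) && ((!(mem[h_1 + 1] > 3*mem[n] - 2)) ==> (2*g == 15 || g == 15)))


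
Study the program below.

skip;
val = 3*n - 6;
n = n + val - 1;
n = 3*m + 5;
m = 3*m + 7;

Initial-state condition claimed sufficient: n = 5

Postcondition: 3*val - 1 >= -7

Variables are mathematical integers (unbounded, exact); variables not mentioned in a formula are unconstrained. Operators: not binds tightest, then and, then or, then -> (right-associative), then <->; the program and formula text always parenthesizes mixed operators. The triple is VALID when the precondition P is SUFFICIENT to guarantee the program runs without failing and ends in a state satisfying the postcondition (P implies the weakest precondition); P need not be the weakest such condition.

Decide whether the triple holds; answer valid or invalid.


Working backward. After the program, the postcondition 3*val - 1 >= -7 must hold; in canonical form it is 3*val >= -6.
Before m := 3*m + 7: 3*val >= -6
Before n := 3*m + 5: 3*val >= -6
Before n := n + val - 1: 3*val >= -6
Before val := 3*n - 6: 9*n >= 12
Before skip: 9*n >= 12
The weakest precondition is 9*n >= 12.
Check whether n = 5 implies it.
Every state satisfying the precondition satisfies the weakest precondition: the implication holds.
Answer: valid


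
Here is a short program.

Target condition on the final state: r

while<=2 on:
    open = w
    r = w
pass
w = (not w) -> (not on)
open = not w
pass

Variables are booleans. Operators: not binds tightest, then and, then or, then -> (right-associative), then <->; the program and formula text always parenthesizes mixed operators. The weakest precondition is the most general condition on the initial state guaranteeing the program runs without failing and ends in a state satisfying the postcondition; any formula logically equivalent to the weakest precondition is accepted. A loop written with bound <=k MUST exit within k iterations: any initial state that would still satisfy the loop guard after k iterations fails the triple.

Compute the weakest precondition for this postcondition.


Working backward. After the program, r must hold.
Before skip: r
Before open := not w: r
Before w := (not w) -> (not on): r
Before skip: r
Before the loop (bound <=2), unroll the exhaustion recursion (WP_0 = exit-now case; WP_j = one more guarded iteration, up to j = 2):
  WP_0: (not on) and r
  WP_1: (on -> ((not on) and w)) and ((not on) -> r)
  WP_2: (on -> ((on -> ((not on) and w)) and ((not on) -> w))) and ((not on) -> r)
So before the loop: (on -> ((on -> ((not on) and w)) and ((not on) -> w))) and ((not on) -> r)
Answer: WP = (on -> ((on -> ((not on) and w)) and ((not on) -> w))) and ((not on) -> r)


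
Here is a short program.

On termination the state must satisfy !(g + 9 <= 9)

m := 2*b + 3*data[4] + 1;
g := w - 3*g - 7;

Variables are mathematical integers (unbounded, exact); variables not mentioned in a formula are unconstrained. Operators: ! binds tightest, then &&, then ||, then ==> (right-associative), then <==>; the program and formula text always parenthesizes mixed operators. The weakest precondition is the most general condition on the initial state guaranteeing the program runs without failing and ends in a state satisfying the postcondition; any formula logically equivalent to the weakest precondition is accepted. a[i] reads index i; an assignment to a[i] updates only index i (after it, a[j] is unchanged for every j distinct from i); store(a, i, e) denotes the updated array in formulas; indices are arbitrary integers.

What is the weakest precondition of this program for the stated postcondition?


Working backward. After the program, the postcondition !(g + 9 <= 9) must hold; in canonical form it is !(g <= 0).
Before g := w - 3*g - 7: !(w <= 3*g + 7)
Before m := 2*b + 3*data[4] + 1: !(w <= 3*g + 7)
Answer: WP = !(w <= 3*g + 7)


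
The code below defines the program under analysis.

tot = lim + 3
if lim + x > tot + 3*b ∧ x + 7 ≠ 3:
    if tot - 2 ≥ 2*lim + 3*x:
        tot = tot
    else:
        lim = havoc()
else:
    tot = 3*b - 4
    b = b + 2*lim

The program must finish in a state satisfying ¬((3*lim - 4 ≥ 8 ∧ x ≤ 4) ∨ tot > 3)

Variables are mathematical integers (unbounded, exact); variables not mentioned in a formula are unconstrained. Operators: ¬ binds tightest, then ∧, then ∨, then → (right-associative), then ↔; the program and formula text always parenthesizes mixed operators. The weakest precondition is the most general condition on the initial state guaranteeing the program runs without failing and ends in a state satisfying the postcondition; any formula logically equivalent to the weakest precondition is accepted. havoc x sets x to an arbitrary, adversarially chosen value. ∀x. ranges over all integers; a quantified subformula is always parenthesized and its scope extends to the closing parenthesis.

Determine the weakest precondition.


Working backward. After the program, the postcondition ¬((3*lim - 4 ≥ 8 ∧ x ≤ 4) ∨ tot > 3) must hold; in canonical form it is ¬((3*lim ≥ 12 ∧ x ≤ 4) ∨ tot > 3).
Then branch requires (tot ≥ 2*lim + 3*x + 2 → (¬((3*lim ≥ 12 ∧ x ≤ 4) ∨ tot > 3))) ∧ ((¬(tot ≥ 2*lim + 3*x + 2)) → (∀lim_1. (¬((3*lim_1 ≥ 12 ∧ x ≤ 4) ∨ tot > 3)))); else branch requires ¬((3*lim ≥ 12 ∧ x ≤ 4) ∨ 3*b > 7).
Before the if: ((lim + x > 3*b + tot ∧ x ≠ -4) → ((tot ≥ 2*lim + 3*x + 2 → (¬((3*lim ≥ 12 ∧ x ≤ 4) ∨ tot > 3))) ∧ ((¬(tot ≥ 2*lim + 3*x + 2)) → (∀lim_1. (¬((3*lim_1 ≥ 12 ∧ x ≤ 4) ∨ tot > 3)))))) ∧ ((¬(lim + x > 3*b + tot ∧ x ≠ -4)) → (¬((3*lim ≥ 12 ∧ x ≤ 4) ∨ 3*b > 7)))
Before tot := lim + 3: ((x > 3*b + 3 ∧ x ≠ -4) → ((lim + 3*x ≤ 1 → (¬((3*lim ≥ 12 ∧ x ≤ 4) ∨ lim > 0))) ∧ ((¬(lim + 3*x ≤ 1)) → (∀lim_1. (¬((3*lim_1 ≥ 12 ∧ x ≤ 4) ∨ lim > 0)))))) ∧ ((¬(x > 3*b + 3 ∧ x ≠ -4)) → (¬((3*lim ≥ 12 ∧ x ≤ 4) ∨ 3*b > 7)))
Answer: WP = ((x > 3*b + 3 ∧ x ≠ -4) → ((lim + 3*x ≤ 1 → (¬((3*lim ≥ 12 ∧ x ≤ 4) ∨ lim > 0))) ∧ ((¬(lim + 3*x ≤ 1)) → (∀lim_1. (¬((3*lim_1 ≥ 12 ∧ x ≤ 4) ∨ lim > 0)))))) ∧ ((¬(x > 3*b + 3 ∧ x ≠ -4)) → (¬((3*lim ≥ 12 ∧ x ≤ 4) ∨ 3*b > 7)))


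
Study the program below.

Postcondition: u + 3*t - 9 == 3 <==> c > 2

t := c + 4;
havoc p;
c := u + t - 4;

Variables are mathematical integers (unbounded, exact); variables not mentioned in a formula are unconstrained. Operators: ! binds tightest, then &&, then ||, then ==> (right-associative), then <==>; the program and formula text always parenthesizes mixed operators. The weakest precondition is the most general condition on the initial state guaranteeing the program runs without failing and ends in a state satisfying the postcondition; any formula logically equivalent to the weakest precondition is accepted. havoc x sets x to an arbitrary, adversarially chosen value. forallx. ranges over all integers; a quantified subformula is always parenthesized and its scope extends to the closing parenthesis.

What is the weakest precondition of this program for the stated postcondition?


Working backward. After the program, the postcondition u + 3*t - 9 == 3 <==> c > 2 must hold; in canonical form it is 3*t + u == 12 <==> c > 2.
Before c := u + t - 4: 3*t + u == 12 <==> t + u > 6
Before havoc p: 3*t + u == 12 <==> t + u > 6
Before t := c + 4: 3*c + u == 0 <==> c + u > 2
Answer: WP = 3*c + u == 0 <==> c + u > 2


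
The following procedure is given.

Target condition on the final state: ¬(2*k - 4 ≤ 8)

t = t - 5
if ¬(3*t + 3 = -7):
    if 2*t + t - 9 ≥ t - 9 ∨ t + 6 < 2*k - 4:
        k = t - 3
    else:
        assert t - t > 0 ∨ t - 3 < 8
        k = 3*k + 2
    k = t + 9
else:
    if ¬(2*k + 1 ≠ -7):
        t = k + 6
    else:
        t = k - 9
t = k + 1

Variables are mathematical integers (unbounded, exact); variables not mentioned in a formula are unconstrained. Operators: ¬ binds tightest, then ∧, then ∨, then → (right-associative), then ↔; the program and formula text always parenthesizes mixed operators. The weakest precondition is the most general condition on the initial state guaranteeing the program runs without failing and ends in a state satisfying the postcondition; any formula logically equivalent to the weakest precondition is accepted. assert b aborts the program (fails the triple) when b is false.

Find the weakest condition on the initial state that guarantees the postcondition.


Working backward. After the program, the postcondition ¬(2*k - 4 ≤ 8) must hold; in canonical form it is ¬(2*k ≤ 12).
Before t := k + 1: ¬(2*k ≤ 12)
Then branch requires ((2*t ≥ 0 ∨ t < 2*k - 10) → (¬(2*t ≤ -6))) ∧ ((¬(2*t ≥ 0 ∨ t < 2*k - 10)) → (t < 11 ∧ (¬(2*t ≤ -6)))); else branch requires ((¬(2*k ≠ -8)) → (¬(2*k ≤ 12))) ∧ (2*k ≠ -8 → (¬(2*k ≤ 12))).
Before the if: ((¬(3*t = -10)) → (((2*t ≥ 0 ∨ t < 2*k - 10) → (¬(2*t ≤ -6))) ∧ ((¬(2*t ≥ 0 ∨ t < 2*k - 10)) → (t < 11 ∧ (¬(2*t ≤ -6)))))) ∧ (3*t = -10 → (((¬(2*k ≠ -8)) → (¬(2*k ≤ 12))) ∧ (2*k ≠ -8 → (¬(2*k ≤ 12)))))
Before t := t - 5: ((¬(3*t = 5)) → (((2*t ≥ 10 ∨ t < 2*k - 5) → (¬(2*t ≤ 4))) ∧ ((¬(2*t ≥ 10 ∨ t < 2*k - 5)) → (t < 16 ∧ (¬(2*t ≤ 4)))))) ∧ (3*t = 5 → (((¬(2*k ≠ -8)) → (¬(2*k ≤ 12))) ∧ (2*k ≠ -8 → (¬(2*k ≤ 12)))))
Answer: WP = ((¬(3*t = 5)) → (((2*t ≥ 10 ∨ t < 2*k - 5) → (¬(2*t ≤ 4))) ∧ ((¬(2*t ≥ 10 ∨ t < 2*k - 5)) → (t < 16 ∧ (¬(2*t ≤ 4)))))) ∧ (3*t = 5 → (((¬(2*k ≠ -8)) → (¬(2*k ≤ 12))) ∧ (2*k ≠ -8 → (¬(2*k ≤ 12)))))


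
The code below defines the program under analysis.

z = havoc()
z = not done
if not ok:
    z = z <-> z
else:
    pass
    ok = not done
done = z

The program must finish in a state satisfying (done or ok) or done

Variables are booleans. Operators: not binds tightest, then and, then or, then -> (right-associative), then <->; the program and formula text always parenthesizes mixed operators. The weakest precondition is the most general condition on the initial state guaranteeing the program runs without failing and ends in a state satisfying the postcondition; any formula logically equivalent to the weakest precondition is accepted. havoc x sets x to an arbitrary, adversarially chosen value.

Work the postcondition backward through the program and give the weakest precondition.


Working backward. After the program, the postcondition (done or ok) or done must hold; in canonical form it is done or ok.
Before done := z: z or ok
Then branch requires true; else branch requires z or (not done).
Before the if: ok -> (z or (not done))
Before z := not done: ok -> (not done)
Before havoc z: ok -> (not done)
Answer: WP = ok -> (not done)


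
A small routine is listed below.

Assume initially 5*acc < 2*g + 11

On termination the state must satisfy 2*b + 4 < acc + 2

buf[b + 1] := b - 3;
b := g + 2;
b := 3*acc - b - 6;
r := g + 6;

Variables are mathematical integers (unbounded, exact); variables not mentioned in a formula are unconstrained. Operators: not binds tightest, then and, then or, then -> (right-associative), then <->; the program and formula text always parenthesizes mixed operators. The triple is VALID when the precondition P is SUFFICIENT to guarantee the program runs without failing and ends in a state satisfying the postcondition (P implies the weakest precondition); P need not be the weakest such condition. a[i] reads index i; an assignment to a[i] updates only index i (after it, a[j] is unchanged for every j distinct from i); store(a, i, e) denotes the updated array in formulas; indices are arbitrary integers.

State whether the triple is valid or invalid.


Working backward. After the program, the postcondition 2*b + 4 < acc + 2 must hold; in canonical form it is 2*b < acc - 2.
Before r := g + 6: 2*b < acc - 2
Before b := 3*acc - b - 6: 5*acc < 2*b + 10
Before b := g + 2: 5*acc < 2*g + 14
Before buf[b + 1] := b - 3: 5*acc < 2*g + 14
The weakest precondition is 5*acc < 2*g + 14.
Check whether 5*acc < 2*g + 11 implies it.
Every state satisfying the precondition satisfies the weakest precondition: the implication holds.
Answer: valid


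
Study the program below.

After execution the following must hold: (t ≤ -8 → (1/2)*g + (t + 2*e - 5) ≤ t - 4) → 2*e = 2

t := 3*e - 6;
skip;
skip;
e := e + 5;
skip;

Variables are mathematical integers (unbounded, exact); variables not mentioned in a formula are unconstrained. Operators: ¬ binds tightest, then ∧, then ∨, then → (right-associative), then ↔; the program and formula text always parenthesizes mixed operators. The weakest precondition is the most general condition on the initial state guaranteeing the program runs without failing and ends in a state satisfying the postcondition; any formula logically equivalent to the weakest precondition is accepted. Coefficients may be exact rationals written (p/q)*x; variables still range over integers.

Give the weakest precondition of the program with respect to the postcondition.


Working backward. After the program, the postcondition (t ≤ -8 → (1/2)*g + (t + 2*e - 5) ≤ t - 4) → 2*e = 2 must hold; in canonical form it is (t ≤ -8 → 2*e + (1/2)*g ≤ 1) → 2*e = 2.
Before skip: (t ≤ -8 → 2*e + (1/2)*g ≤ 1) → 2*e = 2
Before e := e + 5: (t ≤ -8 → 2*e + (1/2)*g ≤ -9) → 2*e = -8
Before skip: (t ≤ -8 → 2*e + (1/2)*g ≤ -9) → 2*e = -8
Before skip: (t ≤ -8 → 2*e + (1/2)*g ≤ -9) → 2*e = -8
Before t := 3*e - 6: (3*e ≤ -2 → 2*e + (1/2)*g ≤ -9) → 2*e = -8
Answer: WP = (3*e ≤ -2 → 2*e + (1/2)*g ≤ -9) → 2*e = -8


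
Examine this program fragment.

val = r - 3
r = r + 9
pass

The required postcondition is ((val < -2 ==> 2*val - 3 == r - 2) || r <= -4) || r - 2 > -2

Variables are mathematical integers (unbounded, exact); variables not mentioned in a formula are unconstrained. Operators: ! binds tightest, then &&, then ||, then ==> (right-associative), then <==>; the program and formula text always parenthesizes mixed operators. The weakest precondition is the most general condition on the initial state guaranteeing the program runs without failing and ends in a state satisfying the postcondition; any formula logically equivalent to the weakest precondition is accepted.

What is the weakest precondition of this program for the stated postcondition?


Working backward. After the program, the postcondition ((val < -2 ==> 2*val - 3 == r - 2) || r <= -4) || r - 2 > -2 must hold; in canonical form it is (val < -2 ==> 2*val == r + 1) || r <= -4 || r > 0.
Before skip: (val < -2 ==> 2*val == r + 1) || r <= -4 || r > 0
Before r := r + 9: (val < -2 ==> 2*val == r + 10) || r <= -13 || r > -9
Before val := r - 3: (r < 1 ==> r == 16) || r <= -13 || r > -9
Answer: WP = (r < 1 ==> r == 16) || r <= -13 || r > -9


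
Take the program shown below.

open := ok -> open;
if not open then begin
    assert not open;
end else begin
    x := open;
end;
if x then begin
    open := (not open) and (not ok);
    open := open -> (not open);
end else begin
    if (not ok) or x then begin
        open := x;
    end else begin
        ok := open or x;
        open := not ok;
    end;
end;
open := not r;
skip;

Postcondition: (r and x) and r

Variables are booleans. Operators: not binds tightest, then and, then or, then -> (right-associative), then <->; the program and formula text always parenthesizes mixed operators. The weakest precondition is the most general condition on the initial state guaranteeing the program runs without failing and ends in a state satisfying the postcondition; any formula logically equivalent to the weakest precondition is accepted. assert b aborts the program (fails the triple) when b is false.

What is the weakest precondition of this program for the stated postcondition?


Working backward. After the program, the postcondition (r and x) and r must hold; in canonical form it is r and x.
Before skip: r and x
Before open := not r: r and x
Then branch requires r and x; else branch requires (((not ok) or x) -> (r and x)) and ((not ((not ok) or x)) -> (r and x)).
Before the if: (x -> (r and x)) and ((not x) -> ((((not ok) or x) -> (r and x)) and ((not ((not ok) or x)) -> (r and x))))
Then branch requires (not open) and (x -> (r and x)) and ((not x) -> ((((not ok) or x) -> (r and x)) and ((not ((not ok) or x)) -> (r and x)))); else branch requires (open -> (r and open)) and ((not open) -> ((((not ok) or open) -> (r and open)) and ((not ((not ok) or open)) -> (r and open)))).
Before the if: ((not open) -> ((not open) and (x -> (r and x)) and ((not x) -> ((((not ok) or x) -> (r and x)) and ((not ((not ok) or x)) -> (r and x)))))) and (open -> ((open -> (r and open)) and ((not open) -> ((((not ok) or open) -> (r and open)) and ((not ((not ok) or open)) -> (r and open))))))
Before open := ok -> open: ((not (ok -> open)) -> ((not (ok -> open)) and (x -> (r and x)) and ((not x) -> ((((not ok) or x) -> (r and x)) and ((not ((not ok) or x)) -> (r and x)))))) and ((ok -> open) -> (((ok -> open) -> (r and (ok -> open))) and ((not (ok -> open)) -> ((((not ok) or (ok -> open)) -> (r and (ok -> open))) and ((not ((not ok) or (ok -> open))) -> (r and (ok -> open)))))))
Answer: WP = ((not (ok -> open)) -> ((not (ok -> open)) and (x -> (r and x)) and ((not x) -> ((((not ok) or x) -> (r and x)) and ((not ((not ok) or x)) -> (r and x)))))) and ((ok -> open) -> (((ok -> open) -> (r and (ok -> open))) and ((not (ok -> open)) -> ((((not ok) or (ok -> open)) -> (r and (ok -> open))) and ((not ((not ok) or (ok -> open))) -> (r and (ok -> open)))))))


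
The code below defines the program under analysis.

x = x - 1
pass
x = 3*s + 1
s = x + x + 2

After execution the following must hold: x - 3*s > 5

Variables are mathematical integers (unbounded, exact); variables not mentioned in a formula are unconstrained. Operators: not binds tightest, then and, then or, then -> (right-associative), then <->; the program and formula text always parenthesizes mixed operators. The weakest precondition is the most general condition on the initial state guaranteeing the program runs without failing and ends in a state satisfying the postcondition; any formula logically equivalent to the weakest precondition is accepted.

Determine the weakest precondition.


Working backward. After the program, the postcondition x - 3*s > 5 must hold; in canonical form it is x > 3*s + 5.
Before s := x + x + 2: 5*x < -11
Before x := 3*s + 1: 15*s < -16
Before skip: 15*s < -16
Before x := x - 1: 15*s < -16
Answer: WP = 15*s < -16


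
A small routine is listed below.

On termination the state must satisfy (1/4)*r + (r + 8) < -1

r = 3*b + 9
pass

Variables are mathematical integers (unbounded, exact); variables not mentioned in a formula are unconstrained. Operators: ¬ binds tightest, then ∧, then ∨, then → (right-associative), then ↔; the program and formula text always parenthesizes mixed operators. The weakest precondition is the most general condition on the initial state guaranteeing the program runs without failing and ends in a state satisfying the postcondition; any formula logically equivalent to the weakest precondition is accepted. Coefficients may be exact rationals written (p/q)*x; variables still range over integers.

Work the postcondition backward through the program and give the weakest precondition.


Working backward. After the program, the postcondition (1/4)*r + (r + 8) < -1 must hold; in canonical form it is (5/4)*r < -9.
Before skip: (5/4)*r < -9
Before r := 3*b + 9: (15/4)*b < -81/4
Answer: WP = (15/4)*b < -81/4


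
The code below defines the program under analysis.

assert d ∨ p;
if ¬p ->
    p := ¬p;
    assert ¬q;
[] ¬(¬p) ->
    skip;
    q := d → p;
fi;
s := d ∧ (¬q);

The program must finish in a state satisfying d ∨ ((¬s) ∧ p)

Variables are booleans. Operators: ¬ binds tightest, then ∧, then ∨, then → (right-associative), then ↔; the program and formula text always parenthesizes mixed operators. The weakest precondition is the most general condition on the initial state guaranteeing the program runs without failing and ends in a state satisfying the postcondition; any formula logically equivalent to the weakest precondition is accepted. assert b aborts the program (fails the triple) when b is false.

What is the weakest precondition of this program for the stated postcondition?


Working backward. After the program, d ∨ ((¬s) ∧ p) must hold.
Before s := d ∧ (¬q): d ∨ ((¬(d ∧ (¬q))) ∧ p)
Then branch requires (¬q) ∧ (d ∨ ((¬(d ∧ (¬q))) ∧ (¬p))); else branch requires d ∨ ((¬(d ∧ (¬(d → p)))) ∧ p).
Before the if: ((¬p) → ((¬q) ∧ (d ∨ ((¬(d ∧ (¬q))) ∧ (¬p))))) ∧ (p → (d ∨ ((¬(d ∧ (¬(d → p)))) ∧ p)))
Before assert d ∨ p: (d ∨ p) ∧ ((¬p) → ((¬q) ∧ (d ∨ ((¬(d ∧ (¬q))) ∧ (¬p))))) ∧ (p → (d ∨ ((¬(d ∧ (¬(d → p)))) ∧ p)))
Answer: WP = (d ∨ p) ∧ ((¬p) → ((¬q) ∧ (d ∨ ((¬(d ∧ (¬q))) ∧ (¬p))))) ∧ (p → (d ∨ ((¬(d ∧ (¬(d → p)))) ∧ p)))


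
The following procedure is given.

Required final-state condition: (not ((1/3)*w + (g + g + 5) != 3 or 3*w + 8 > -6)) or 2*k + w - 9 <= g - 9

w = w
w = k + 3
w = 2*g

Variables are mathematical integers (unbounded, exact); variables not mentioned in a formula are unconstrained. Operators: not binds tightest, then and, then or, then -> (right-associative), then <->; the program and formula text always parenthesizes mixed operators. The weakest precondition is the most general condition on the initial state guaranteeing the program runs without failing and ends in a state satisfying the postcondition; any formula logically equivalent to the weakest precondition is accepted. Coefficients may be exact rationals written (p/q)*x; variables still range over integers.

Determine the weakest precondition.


Working backward. After the program, the postcondition (not ((1/3)*w + (g + g + 5) != 3 or 3*w + 8 > -6)) or 2*k + w - 9 <= g - 9 must hold; in canonical form it is (not (2*g + (1/3)*w != -2 or 3*w > -14)) or 2*k + w <= g.
Before w := 2*g: (not ((8/3)*g != -2 or 6*g > -14)) or g + 2*k <= 0
Before w := k + 3: (not ((8/3)*g != -2 or 6*g > -14)) or g + 2*k <= 0
Before w := w: (not ((8/3)*g != -2 or 6*g > -14)) or g + 2*k <= 0
Answer: WP = (not ((8/3)*g != -2 or 6*g > -14)) or g + 2*k <= 0
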